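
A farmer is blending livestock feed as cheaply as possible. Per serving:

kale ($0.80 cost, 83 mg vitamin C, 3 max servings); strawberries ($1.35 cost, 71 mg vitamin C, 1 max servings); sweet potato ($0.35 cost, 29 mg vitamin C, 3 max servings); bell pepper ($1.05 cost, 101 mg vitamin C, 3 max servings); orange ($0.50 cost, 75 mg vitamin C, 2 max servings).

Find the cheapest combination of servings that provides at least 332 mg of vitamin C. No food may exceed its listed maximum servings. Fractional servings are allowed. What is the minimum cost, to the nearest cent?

Cost per mg of vitamin C: orange $0.0067, kale $0.0096, bell pepper $0.0104, sweet potato $0.0121, strawberries $0.0190.
Take 2 servings of orange: +150.0 mg vitamin C for $1.00 (total $1.00, still need 182.0 mg).
Take 2.193 servings of kale: +182.0 mg vitamin C for $1.75 (total $2.75, still need 0.0 mg).
Filling from the cheapest source first is optimal under one linear minimum: $2.75.

$2.75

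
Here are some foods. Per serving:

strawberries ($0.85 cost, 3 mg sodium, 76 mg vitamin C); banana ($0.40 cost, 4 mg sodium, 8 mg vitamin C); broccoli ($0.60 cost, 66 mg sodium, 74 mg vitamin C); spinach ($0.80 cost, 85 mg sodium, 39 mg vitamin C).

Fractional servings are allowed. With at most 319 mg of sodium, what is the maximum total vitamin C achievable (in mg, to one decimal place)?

8081.3 mg

Vitamin C per mg sodium: strawberries 25.33, banana 2, broccoli 1.121, spinach 0.4588.
With no serving limits, spend the whole sodium allowance on strawberries: 319 mg / 3 mg × 76 mg = 8081.3 mg.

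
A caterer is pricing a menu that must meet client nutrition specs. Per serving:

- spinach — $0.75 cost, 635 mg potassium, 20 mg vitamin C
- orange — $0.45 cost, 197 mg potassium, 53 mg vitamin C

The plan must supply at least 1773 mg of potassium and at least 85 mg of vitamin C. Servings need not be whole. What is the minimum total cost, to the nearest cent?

spinach only: max(1773/635, 85/20) = 4.25 servings → $3.19.
orange only: max(1773/197, 85/53) = 9 servings → $4.05.
spinach + orange with both tight: 2.599 servings and 0.6231 servings → $2.23.
Cheapest feasible corner: $2.23.

$2.23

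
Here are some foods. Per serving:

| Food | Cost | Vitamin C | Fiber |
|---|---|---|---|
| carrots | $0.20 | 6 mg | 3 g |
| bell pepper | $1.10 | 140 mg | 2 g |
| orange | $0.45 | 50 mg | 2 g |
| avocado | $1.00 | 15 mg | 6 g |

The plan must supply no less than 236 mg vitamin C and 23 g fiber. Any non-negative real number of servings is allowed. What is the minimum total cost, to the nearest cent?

This is a tiny linear program; its minimum lies at a vertex of the feasible set. List the vertices and price them.
carrots only: max(236/6, 23/3) = 39.33 servings → $7.87.
bell pepper only: max(236/140, 23/2) = 11.5 servings → $12.65.
orange only: max(236/50, 23/2) = 11.5 servings → $5.17.
avocado only: max(236/15, 23/6) = 15.73 servings → $15.73.
carrots + bell pepper with both tight: 6.735 servings and 1.397 servings → $2.88.
carrots + orange with both tight: 4.913 servings and 4.13 servings → $2.84.
carrots + avocado: the both-tight solution has a negative serving — not a feasible corner.
bell pepper + orange with both targets exact would need a negative amount; discard.
bell pepper + avocado with both tight: 1.322 servings and 3.393 servings → $4.85.
orange + avocado with both tight: 3.967 servings and 2.511 servings → $4.30.
So the least-cost plan costs $2.84.

$2.84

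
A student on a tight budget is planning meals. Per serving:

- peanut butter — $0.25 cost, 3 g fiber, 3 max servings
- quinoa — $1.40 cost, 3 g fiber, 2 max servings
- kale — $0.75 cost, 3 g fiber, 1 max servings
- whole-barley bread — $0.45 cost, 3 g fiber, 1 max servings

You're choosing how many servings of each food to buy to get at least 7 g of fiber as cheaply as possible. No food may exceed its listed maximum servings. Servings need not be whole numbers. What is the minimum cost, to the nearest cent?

Cost per g of fiber: peanut butter $0.0833, whole-barley bread $0.1500, kale $0.2500, quinoa $0.4667.
Take 2.333 servings of peanut butter: +7.0 g fiber for $0.58 (total $0.58, still need 0.0 g).
Greedy by cheapest-per-g is optimal for a single linear constraint, so the minimum cost is $0.58.

$0.58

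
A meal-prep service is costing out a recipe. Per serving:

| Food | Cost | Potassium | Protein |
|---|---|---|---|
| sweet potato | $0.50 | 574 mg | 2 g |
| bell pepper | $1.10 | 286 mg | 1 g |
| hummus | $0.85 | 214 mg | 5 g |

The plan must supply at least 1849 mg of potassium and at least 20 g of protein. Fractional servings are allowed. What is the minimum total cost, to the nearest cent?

The cheapest plan sits at a corner of the feasible region — with two constraints it uses at most two foods.
sweet potato only: max(1849/574, 20/2) = 10 servings → $5.00.
bell pepper only: max(1849/286, 20/1) = 20 servings → $22.00.
hummus only: max(1849/214, 20/5) = 8.64 servings → $7.34.
sweet potato + bell pepper: intersection lies outside the first quadrant.
sweet potato + hummus with both tight: 2.033 servings and 3.187 servings → $3.73.
bell pepper + hummus with both tight: 4.083 servings and 3.183 servings → $7.20.
Cheapest feasible corner: $3.73.

$3.73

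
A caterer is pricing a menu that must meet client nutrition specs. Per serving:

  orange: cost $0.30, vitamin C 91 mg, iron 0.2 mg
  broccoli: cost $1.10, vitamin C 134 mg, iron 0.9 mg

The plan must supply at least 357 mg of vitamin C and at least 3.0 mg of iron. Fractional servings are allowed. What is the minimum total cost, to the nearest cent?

An LP optimum is at a vertex; with two nutrient constraints at most two foods are used. Check each candidate.
orange only: max(357/91, 3.0/0.2) = 15 servings → $4.50.
broccoli only: max(357/134, 3.0/0.9) = 3.333 servings → $3.67.
orange + broccoli: intersection lies outside the first quadrant.
So the least-cost plan costs $3.67.

$3.67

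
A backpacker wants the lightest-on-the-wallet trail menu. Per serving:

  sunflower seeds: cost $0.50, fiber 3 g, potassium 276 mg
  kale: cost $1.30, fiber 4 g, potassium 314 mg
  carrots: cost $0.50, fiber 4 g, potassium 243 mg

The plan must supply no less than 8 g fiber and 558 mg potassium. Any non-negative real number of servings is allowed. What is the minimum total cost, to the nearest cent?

The cheapest plan sits at a corner of the feasible region — with two constraints it uses at most two foods.
sunflower seeds only: max(8/3, 558/276) = 2.667 servings → $1.33.
kale only: max(8/4, 558/314) = 2 servings → $2.60.
carrots only: max(8/4, 558/243) = 2.296 servings → $1.15.
sunflower seeds + kale: the both-tight solution has a negative serving — not a feasible corner.
sunflower seeds + carrots with both tight: 0.768 servings and 1.424 servings → $1.10.
kale + carrots with both tight: 1.014 servings and 0.9859 servings → $1.81.
The minimum over all feasible corners is $1.10.

$1.10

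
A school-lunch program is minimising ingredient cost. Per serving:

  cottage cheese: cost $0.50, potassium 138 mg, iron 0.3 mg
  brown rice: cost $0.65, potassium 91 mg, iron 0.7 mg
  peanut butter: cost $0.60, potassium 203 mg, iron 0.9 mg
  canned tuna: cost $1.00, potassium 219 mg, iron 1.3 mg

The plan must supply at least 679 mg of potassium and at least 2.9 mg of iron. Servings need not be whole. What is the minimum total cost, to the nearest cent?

Minimising a linear cost over {potassium ≥ 679, iron ≥ 2.9, servings ≥ 0} — the optimum is at a vertex, using one or two foods.
cottage cheese only: max(679/138, 2.9/0.3) = 9.667 servings → $4.83.
brown rice only: max(679/91, 2.9/0.7) = 7.462 servings → $4.85.
peanut butter only: max(679/203, 2.9/0.9) = 3.345 servings → $2.01.
canned tuna only: max(679/219, 2.9/1.3) = 3.1 servings → $3.10.
cottage cheese + brown rice with both tight: 3.051 servings and 2.835 servings → $3.37.
cottage cheese + peanut butter with both tight: 0.3539 servings and 3.104 servings → $2.04.
cottage cheese + canned tuna with both tight: 2.178 servings and 1.728 servings → $2.82.
brown rice + peanut butter with both targets exact would need a negative amount; discard.
brown rice + canned tuna: intersection lies outside the first quadrant.
peanut butter + canned tuna: the both-tight solution has a negative serving — not a feasible corner.
So the least-cost plan costs $2.01.

$2.01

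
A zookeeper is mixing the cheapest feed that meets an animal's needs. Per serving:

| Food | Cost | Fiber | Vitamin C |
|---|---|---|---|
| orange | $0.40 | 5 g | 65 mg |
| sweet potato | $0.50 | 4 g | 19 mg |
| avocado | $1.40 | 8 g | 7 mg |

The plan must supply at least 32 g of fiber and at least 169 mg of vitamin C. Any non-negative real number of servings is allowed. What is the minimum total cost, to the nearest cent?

$2.56

With two linear requirements the optimum uses one or two foods; enumerate the corners.
orange only: max(32/5, 169/65) = 6.4 servings → $2.56.
sweet potato only: max(32/4, 169/19) = 8.895 servings → $4.45.
avocado only: max(32/8, 169/7) = 24.14 servings → $33.80.
orange + sweet potato with both tight: 0.4121 servings and 7.485 servings → $3.91.
orange + avocado with both tight: 2.326 servings and 2.546 servings → $4.50.
sweet potato + avocado: intersection lies outside the first quadrant.
Cheapest feasible corner: $2.56.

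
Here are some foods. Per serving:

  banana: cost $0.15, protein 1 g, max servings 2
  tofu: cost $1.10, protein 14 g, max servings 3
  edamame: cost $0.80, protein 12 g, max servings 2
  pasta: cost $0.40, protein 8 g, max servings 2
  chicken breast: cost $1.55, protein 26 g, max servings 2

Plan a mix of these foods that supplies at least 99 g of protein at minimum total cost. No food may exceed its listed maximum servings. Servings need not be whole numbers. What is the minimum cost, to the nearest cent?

$6.05

Cost per g of protein: pasta $0.0500, chicken breast $0.0596, edamame $0.0667, tofu $0.0786, banana $0.1500.
Take 2 servings of pasta: +16.0 g protein for $0.80 (total $0.80, still need 83.0 g).
Take 2 servings of chicken breast: +52.0 g protein for $3.10 (total $3.90, still need 31.0 g).
Take 2 servings of edamame: +24.0 g protein for $1.60 (total $5.50, still need 7.0 g).
Take 0.5 servings of tofu: +7.0 g protein for $0.55 (total $6.05, still need 0.0 g).
Greedy by cheapest-per-g is optimal for a single linear constraint, so the minimum cost is $6.05.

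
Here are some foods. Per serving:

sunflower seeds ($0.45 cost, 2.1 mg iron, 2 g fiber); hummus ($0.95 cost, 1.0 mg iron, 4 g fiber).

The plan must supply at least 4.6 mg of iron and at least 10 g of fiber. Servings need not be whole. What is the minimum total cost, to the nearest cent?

$2.25

With two linear requirements the optimum uses one or two foods; enumerate the corners.
sunflower seeds only: max(4.6/2.1, 10/2) = 5 servings → $2.25.
hummus only: max(4.6/1.0, 10/4) = 4.6 servings → $4.37.
sunflower seeds + hummus with both tight: 1.312 servings and 1.844 servings → $2.34.
Cheapest feasible corner: $2.25.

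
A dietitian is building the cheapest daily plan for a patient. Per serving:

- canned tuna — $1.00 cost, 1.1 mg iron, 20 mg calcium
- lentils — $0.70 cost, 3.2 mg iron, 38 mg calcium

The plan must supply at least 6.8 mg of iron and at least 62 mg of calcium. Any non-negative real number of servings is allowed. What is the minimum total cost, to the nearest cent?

canned tuna only: max(6.8/1.1, 62/20) = 6.182 servings → $6.18.
lentils only: max(6.8/3.2, 62/38) = 2.125 servings → $1.49.
canned tuna + lentils: intersection lies outside the first quadrant.
So the least-cost plan costs $1.49.

$1.49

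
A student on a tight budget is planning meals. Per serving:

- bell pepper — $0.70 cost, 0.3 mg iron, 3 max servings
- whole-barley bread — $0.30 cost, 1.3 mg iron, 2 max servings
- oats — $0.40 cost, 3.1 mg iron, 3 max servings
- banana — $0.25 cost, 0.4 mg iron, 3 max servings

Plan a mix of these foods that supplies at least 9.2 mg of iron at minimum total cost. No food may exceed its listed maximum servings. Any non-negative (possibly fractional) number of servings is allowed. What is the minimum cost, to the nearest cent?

Cost per mg of iron: oats $0.1290, whole-barley bread $0.2308, banana $0.6250, bell pepper $2.3333.
Take 2.968 servings of oats: +9.2 mg iron for $1.19 (total $1.19, still need 0.0 mg).
Greedy by cheapest-per-mg is optimal for a single linear constraint, so the minimum cost is $1.19.

$1.19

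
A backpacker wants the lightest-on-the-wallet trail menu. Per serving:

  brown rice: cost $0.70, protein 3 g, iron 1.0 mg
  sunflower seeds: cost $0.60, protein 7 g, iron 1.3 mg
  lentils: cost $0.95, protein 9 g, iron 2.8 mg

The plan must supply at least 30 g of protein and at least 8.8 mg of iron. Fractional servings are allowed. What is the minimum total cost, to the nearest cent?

$3.08

A basic optimal solution has at most two foods positive. Try each food alone and each pair with both targets met exactly.
brown rice only: max(30/3, 8.8/1.0) = 10 servings → $7.00.
sunflower seeds only: max(30/7, 8.8/1.3) = 6.769 servings → $4.06.
lentils only: max(30/9, 8.8/2.8) = 3.333 servings → $3.17.
brown rice + sunflower seeds with both tight: 7.29 servings and 1.161 servings → $5.80.
brown rice + lentils: the both-tight solution has a negative serving — not a feasible corner.
sunflower seeds + lentils with both tight: 0.6076 servings and 2.861 servings → $3.08.
So the least-cost plan costs $3.08.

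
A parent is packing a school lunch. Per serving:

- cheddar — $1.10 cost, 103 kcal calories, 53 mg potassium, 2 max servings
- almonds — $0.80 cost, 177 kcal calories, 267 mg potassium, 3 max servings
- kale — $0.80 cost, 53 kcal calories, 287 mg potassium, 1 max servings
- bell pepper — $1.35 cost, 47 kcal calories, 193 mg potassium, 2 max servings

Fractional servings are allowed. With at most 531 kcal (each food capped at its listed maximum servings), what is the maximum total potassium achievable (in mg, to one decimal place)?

1252.3 mg

Potassium per kcal: kale 5.415, bell pepper 4.106, almonds 1.508, cheddar 0.5146.
Take 1 serving of kale: uses 53 kcal, +287.0 mg potassium (running total 287.0 mg).
Take 2 servings of bell pepper: uses 94 kcal, +386.0 mg potassium (running total 673.0 mg).
Take 2.169 servings of almonds: uses 384 kcal, +579.3 mg potassium (running total 1252.3 mg).
Greedy by best ratio exhausts the calories allowance optimally: 1252.3 mg.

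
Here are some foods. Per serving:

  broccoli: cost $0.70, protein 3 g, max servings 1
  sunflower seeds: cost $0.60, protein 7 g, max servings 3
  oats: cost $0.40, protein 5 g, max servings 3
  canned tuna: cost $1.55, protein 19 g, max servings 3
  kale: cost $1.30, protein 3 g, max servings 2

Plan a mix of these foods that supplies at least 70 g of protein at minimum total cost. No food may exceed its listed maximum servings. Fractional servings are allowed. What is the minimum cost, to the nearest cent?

Cost per g of protein: oats $0.0800, canned tuna $0.0816, sunflower seeds $0.0857, broccoli $0.2333, kale $0.4333.
Take 3 servings of oats: +15.0 g protein for $1.20 (total $1.20, still need 55.0 g).
Take 2.895 servings of canned tuna: +55.0 g protein for $4.49 (total $5.69, still need 0.0 g).
Filling from the cheapest source first is optimal under one linear minimum: $5.69.

$5.69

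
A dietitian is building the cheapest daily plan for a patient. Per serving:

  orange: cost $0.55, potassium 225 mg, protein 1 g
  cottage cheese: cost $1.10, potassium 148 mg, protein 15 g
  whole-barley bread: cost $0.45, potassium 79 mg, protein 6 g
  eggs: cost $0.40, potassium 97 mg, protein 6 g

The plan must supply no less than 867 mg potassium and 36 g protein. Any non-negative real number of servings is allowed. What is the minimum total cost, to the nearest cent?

$3.06

The cheapest plan sits at a corner of the feasible region — with two constraints it uses at most two foods.
orange only: max(867/225, 36/1) = 36 servings → $19.80.
cottage cheese only: max(867/148, 36/15) = 5.858 servings → $6.44.
whole-barley bread only: max(867/79, 36/6) = 10.97 servings → $4.94.
eggs only: max(867/97, 36/6) = 8.938 servings → $3.58.
orange + cottage cheese with both tight: 2.379 servings and 2.241 servings → $3.77.
orange + whole-barley bread with both tight: 1.855 servings and 5.691 servings → $3.58.
orange + eggs with both tight: 1.365 servings and 5.773 servings → $3.06.
cottage cheese + whole-barley bread with both targets exact would need a negative amount; discard.
cottage cheese + eggs with both targets exact would need a negative amount; discard.
whole-barley bread + eggs: intersection lies outside the first quadrant.
Cheapest feasible corner: $3.06.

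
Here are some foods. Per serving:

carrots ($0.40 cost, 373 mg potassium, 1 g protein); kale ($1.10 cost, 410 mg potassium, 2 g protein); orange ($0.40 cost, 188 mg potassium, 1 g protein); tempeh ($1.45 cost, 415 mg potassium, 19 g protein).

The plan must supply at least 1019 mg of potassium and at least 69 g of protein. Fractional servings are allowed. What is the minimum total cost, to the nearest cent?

$5.27

With two linear requirements the optimum uses one or two foods; enumerate the corners.
carrots only: max(1019/373, 69/1) = 69 servings → $27.60.
kale only: max(1019/410, 69/2) = 34.5 servings → $37.95.
orange only: max(1019/188, 69/1) = 69 servings → $27.60.
tempeh only: max(1019/415, 69/19) = 3.632 servings → $5.27.
carrots + kale: intersection lies outside the first quadrant.
carrots + orange: intersection lies outside the first quadrant.
carrots + tempeh with both targets exact would need a negative amount; discard.
kale + orange with both targets exact would need a negative amount; discard.
kale + tempeh: the both-tight solution has a negative serving — not a feasible corner.
orange + tempeh: intersection lies outside the first quadrant.
The minimum over all feasible corners is $5.27.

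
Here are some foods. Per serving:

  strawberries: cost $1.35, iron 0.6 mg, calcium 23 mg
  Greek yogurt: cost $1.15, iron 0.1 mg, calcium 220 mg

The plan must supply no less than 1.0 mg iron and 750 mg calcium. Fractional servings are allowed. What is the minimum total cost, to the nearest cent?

Two binding constraints pin down two serving amounts, so the optimal mix uses at most two foods. The candidates are each food alone (scaled to the tighter of iron/calcium) and each pair with both constraints tight.
strawberries only: max(1.0/0.6, 750/23) = 32.61 servings → $44.02.
Greek yogurt only: max(1.0/0.1, 750/220) = 10 servings → $11.50.
strawberries + Greek yogurt with both tight: 1.118 servings and 3.292 servings → $5.30.
So the least-cost plan costs $5.30.

$5.30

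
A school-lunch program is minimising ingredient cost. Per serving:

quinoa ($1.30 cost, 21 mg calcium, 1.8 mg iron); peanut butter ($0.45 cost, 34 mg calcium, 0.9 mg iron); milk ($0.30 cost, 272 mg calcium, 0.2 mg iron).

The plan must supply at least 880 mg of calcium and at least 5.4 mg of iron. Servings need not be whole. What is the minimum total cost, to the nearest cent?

quinoa only: max(880/21, 5.4/1.8) = 41.9 servings → $54.48.
peanut butter only: max(880/34, 5.4/0.9) = 25.88 servings → $11.65.
milk only: max(880/272, 5.4/0.2) = 27 servings → $8.10.
quinoa + peanut butter: the both-tight solution has a negative serving — not a feasible corner.
quinoa + milk with both tight: 2.663 servings and 3.03 servings → $4.37.
peanut butter + milk with both tight: 5.432 servings and 2.556 servings → $3.21.
The minimum over all feasible corners is $3.21.

$3.21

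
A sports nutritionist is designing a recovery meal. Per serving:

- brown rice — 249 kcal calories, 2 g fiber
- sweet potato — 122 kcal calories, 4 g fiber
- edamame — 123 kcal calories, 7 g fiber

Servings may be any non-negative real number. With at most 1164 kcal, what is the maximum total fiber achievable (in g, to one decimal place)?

Fiber per kcal: edamame 0.05691, sweet potato 0.03279, brown rice 0.008032.
With no serving limits, spend the whole calories allowance on edamame: 1164 kcal / 123 kcal × 7 g = 66.2 g.

66.2 g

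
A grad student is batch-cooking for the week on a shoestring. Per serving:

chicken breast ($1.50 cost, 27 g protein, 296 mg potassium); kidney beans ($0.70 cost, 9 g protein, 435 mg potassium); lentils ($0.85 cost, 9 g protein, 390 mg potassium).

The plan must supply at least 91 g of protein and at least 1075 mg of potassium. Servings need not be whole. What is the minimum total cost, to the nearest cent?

This is a tiny linear program; its minimum lies at a vertex of the feasible set. List the vertices and price them.
chicken breast only: max(91/27, 1075/296) = 3.632 servings → $5.45.
kidney beans only: max(91/9, 1075/435) = 10.11 servings → $7.08.
lentils only: max(91/9, 1075/390) = 10.11 servings → $8.59.
chicken breast + kidney beans with both tight: 3.294 servings and 0.23 servings → $5.10.
chicken breast + lentils with both tight: 3.282 servings and 0.2656 servings → $5.15.
kidney beans + lentils: the both-tight solution has a negative serving — not a feasible corner.
So the least-cost plan costs $5.10.

$5.10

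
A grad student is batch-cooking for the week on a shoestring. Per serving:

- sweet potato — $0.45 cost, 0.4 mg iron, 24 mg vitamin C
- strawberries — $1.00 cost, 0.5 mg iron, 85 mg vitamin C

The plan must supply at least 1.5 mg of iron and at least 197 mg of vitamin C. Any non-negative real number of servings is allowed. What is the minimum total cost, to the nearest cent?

sweet potato only: max(1.5/0.4, 197/24) = 8.208 servings → $3.69.
strawberries only: max(1.5/0.5, 197/85) = 3 servings → $3.00.
sweet potato + strawberries with both tight: 1.318 servings and 1.945 servings → $2.54.
Cheapest feasible corner: $2.54.

$2.54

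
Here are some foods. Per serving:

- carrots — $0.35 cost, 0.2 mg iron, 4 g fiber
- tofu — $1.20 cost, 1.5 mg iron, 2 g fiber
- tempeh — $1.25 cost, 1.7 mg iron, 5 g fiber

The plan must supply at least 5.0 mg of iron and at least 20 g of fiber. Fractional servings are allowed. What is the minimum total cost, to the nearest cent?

$3.99

This is a tiny linear program; its minimum lies at a vertex of the feasible set. List the vertices and price them.
carrots only: max(5.0/0.2, 20/4) = 25 servings → $8.75.
tofu only: max(5.0/1.5, 20/2) = 10 servings → $12.00.
tempeh only: max(5.0/1.7, 20/5) = 4 servings → $5.00.
carrots + tofu with both tight: 3.571 servings and 2.857 servings → $4.68.
carrots + tempeh with both tight: 1.552 servings and 2.759 servings → $3.99.
tofu + tempeh: intersection lies outside the first quadrant.
Cheapest feasible corner: $3.99.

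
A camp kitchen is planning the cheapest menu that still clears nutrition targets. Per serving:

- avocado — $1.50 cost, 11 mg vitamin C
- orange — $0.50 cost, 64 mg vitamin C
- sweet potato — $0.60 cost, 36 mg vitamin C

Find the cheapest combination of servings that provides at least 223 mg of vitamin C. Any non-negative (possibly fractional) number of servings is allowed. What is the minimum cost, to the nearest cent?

$1.74

Cost per mg of vitamin C: orange $0.0078, sweet potato $0.0167, avocado $0.1364.
With no serving limits, use only orange: 223 mg / 64 mg = 3.484 servings × $0.50 = $1.74.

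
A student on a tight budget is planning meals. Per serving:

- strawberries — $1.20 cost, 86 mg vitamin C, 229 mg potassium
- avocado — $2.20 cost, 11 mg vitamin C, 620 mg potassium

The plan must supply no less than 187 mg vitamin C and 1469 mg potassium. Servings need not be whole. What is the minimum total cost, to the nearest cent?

Minimising a linear cost over {vitamin C ≥ 187, potassium ≥ 1469, servings ≥ 0} — the optimum is at a vertex, using one or two foods.
strawberries only: max(187/86, 1469/229) = 6.415 servings → $7.70.
avocado only: max(187/11, 1469/620) = 17 servings → $37.40.
strawberries + avocado with both tight: 1.964 servings and 1.644 servings → $5.97.
So the least-cost plan costs $5.97.

$5.97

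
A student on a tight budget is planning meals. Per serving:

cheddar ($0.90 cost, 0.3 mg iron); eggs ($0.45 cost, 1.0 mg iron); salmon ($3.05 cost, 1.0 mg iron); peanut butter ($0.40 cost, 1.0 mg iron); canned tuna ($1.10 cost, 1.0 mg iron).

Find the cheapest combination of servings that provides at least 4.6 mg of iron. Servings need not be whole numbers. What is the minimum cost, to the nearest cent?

$1.84

Cost per mg of iron: peanut butter $0.4000, eggs $0.4500, canned tuna $1.1000, cheddar $3.0000, salmon $3.0500.
With no serving limits, use only peanut butter: 4.6 mg / 1.0 mg = 4.6 servings × $0.40 = $1.84.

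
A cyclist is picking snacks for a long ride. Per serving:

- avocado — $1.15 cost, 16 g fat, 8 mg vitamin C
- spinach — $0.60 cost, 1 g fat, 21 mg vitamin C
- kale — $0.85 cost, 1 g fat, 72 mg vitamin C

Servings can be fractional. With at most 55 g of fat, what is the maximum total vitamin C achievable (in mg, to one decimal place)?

3960.0 mg

Vitamin C per g fat: kale 72, spinach 21, avocado 0.5.
With no serving limits, spend the whole fat allowance on kale: 55 g / 1 g × 72 mg = 3960.0 mg.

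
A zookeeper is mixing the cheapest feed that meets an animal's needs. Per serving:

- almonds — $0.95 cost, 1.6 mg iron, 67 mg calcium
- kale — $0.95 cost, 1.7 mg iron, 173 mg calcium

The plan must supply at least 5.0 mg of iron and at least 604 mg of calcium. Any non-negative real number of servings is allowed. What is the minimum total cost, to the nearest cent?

$3.32

With two linear requirements the optimum uses one or two foods; enumerate the corners.
almonds only: max(5.0/1.6, 604/67) = 9.015 servings → $8.56.
kale only: max(5.0/1.7, 604/173) = 3.491 servings → $3.32.
almonds + kale with both targets exact would need a negative amount; discard.
The minimum over all feasible corners is $3.32.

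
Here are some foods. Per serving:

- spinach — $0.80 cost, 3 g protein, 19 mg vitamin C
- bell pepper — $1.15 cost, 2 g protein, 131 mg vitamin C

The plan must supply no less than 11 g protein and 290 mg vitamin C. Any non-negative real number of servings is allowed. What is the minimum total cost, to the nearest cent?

$4.08

Compare the cost at each extreme point of the feasible region.
spinach only: max(11/3, 290/19) = 15.26 servings → $12.21.
bell pepper only: max(11/2, 290/131) = 5.5 servings → $6.33.
spinach + bell pepper with both tight: 2.425 servings and 1.862 servings → $4.08.
The minimum over all feasible corners is $4.08.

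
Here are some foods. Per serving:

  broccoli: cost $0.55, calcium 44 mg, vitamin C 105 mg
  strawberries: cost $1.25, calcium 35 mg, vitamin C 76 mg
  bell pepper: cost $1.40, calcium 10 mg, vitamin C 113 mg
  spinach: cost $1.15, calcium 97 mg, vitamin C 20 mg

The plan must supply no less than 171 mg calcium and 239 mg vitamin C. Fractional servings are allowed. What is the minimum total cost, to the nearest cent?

Compare the cost at each extreme point of the feasible region.
broccoli only: max(171/44, 239/105) = 3.886 servings → $2.14.
strawberries only: max(171/35, 239/76) = 4.886 servings → $6.11.
bell pepper only: max(171/10, 239/113) = 17.1 servings → $23.94.
spinach only: max(171/97, 239/20) = 11.95 servings → $13.74.
broccoli + strawberries: the both-tight solution has a negative serving — not a feasible corner.
broccoli + bell pepper: intersection lies outside the first quadrant.
broccoli + spinach with both tight: 2.124 servings and 0.7995 servings → $2.09.
strawberries + bell pepper: the both-tight solution has a negative serving — not a feasible corner.
strawberries + spinach with both tight: 2.962 servings and 0.6941 servings → $4.50.
bell pepper + spinach with both tight: 1.837 servings and 1.574 servings → $4.38.
Cheapest feasible corner: $2.09.

$2.09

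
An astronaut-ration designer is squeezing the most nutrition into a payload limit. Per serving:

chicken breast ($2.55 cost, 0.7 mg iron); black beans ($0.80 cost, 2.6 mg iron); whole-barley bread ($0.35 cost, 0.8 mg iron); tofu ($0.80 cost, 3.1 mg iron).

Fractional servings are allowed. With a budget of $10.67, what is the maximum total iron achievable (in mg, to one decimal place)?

Iron per dollar: tofu 3.875, black beans 3.25, whole-barley bread 2.286, chicken breast 0.2745.
With no serving limits, spend the whole cost allowance on tofu: $10.67 / $0.80 × 3.1 mg = 41.3 mg.

41.3 mg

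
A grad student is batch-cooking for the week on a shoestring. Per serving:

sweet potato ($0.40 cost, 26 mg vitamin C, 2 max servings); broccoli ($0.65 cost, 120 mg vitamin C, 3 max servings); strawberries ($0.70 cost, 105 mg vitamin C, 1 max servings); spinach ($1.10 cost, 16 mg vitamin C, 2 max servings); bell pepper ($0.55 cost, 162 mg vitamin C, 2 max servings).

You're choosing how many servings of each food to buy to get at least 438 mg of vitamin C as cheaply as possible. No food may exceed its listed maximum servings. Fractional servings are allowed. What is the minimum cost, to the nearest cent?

Cost per mg of vitamin C: bell pepper $0.0034, broccoli $0.0054, strawberries $0.0067, sweet potato $0.0154, spinach $0.0688.
Take 2 servings of bell pepper: +324.0 mg vitamin C for $1.10 (total $1.10, still need 114.0 mg).
Take 0.95 servings of broccoli: +114.0 mg vitamin C for $0.62 (total $1.72, still need 0.0 mg).
Filling from the cheapest source first is optimal under one linear minimum: $1.72.

$1.72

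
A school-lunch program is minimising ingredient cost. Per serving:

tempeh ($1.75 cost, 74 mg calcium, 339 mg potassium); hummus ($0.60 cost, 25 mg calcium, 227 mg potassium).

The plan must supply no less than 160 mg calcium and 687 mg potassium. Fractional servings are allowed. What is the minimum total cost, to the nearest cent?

$3.78

Minimising a linear cost over {calcium ≥ 160, potassium ≥ 687, servings ≥ 0} — the optimum is at a vertex, using one or two foods.
tempeh only: max(160/74, 687/339) = 2.162 servings → $3.78.
hummus only: max(160/25, 687/227) = 6.4 servings → $3.84.
tempeh + hummus with both targets exact would need a negative amount; discard.
So the least-cost plan costs $3.78.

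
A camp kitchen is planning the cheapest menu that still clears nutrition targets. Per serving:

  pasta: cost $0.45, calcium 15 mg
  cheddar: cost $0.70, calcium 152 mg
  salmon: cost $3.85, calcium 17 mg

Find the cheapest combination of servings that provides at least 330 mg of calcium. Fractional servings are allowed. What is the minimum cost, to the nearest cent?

$1.52

Cost per mg of calcium: cheddar $0.0046, pasta $0.0300, salmon $0.2265.
With no serving limits, use only cheddar: 330 mg / 152 mg = 2.171 servings × $0.70 = $1.52.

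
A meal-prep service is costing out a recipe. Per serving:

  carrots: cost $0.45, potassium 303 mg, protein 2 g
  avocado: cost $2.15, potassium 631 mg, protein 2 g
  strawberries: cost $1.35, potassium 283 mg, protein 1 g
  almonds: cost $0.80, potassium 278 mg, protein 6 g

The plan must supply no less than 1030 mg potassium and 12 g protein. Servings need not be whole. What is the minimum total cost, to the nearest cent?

This is a tiny linear program; its minimum lies at a vertex of the feasible set. List the vertices and price them.
carrots only: max(1030/303, 12/2) = 6 servings → $2.70.
avocado only: max(1030/631, 12/2) = 6 servings → $12.90.
strawberries only: max(1030/283, 12/1) = 12 servings → $16.20.
almonds only: max(1030/278, 12/6) = 3.705 servings → $2.96.
carrots + avocado with both targets exact would need a negative amount; discard.
carrots + strawberries: intersection lies outside the first quadrant.
carrots + almonds with both tight: 2.254 servings and 1.249 servings → $2.01.
avocado + strawberries: intersection lies outside the first quadrant.
avocado + almonds with both tight: 0.8805 servings and 1.707 servings → $3.26.
strawberries + almonds with both tight: 2.003 servings and 1.666 servings → $4.04.
The minimum over all feasible corners is $2.01.

$2.01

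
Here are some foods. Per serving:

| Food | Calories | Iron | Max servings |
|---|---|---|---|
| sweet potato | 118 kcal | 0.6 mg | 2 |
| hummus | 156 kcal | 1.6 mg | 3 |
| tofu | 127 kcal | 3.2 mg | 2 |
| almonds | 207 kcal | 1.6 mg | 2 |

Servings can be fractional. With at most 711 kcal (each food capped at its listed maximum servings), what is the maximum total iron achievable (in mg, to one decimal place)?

Iron per kcal: tofu 0.0252, hummus 0.01026, almonds 0.007729, sweet potato 0.005085.
Take 2 servings of tofu: uses 254 kcal, +6.4 mg iron (running total 6.4 mg).
Take 2.929 servings of hummus: uses 457 kcal, +4.7 mg iron (running total 11.1 mg).
Filling greedily by iron-per-kcal is optimal for one linear limit, giving 11.1 mg.

11.1 mg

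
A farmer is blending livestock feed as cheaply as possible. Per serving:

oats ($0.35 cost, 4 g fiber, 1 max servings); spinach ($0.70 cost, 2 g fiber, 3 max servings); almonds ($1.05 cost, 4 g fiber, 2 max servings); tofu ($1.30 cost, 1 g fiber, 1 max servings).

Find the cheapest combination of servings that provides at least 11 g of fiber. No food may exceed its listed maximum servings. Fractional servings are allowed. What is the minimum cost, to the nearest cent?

$2.19

Cost per g of fiber: oats $0.0875, almonds $0.2625, spinach $0.3500, tofu $1.3000.
Take 1 serving of oats: +4.0 g fiber for $0.35 (total $0.35, still need 7.0 g).
Take 1.75 servings of almonds: +7.0 g fiber for $1.84 (total $2.19, still need 0.0 g).
Filling from the cheapest source first is optimal under one linear minimum: $2.19.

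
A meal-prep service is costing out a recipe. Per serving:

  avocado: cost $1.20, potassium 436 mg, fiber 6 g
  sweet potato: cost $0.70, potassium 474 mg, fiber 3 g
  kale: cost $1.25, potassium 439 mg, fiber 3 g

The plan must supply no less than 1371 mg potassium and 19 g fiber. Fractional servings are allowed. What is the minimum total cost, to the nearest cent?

$3.80

This is a tiny linear program; its minimum lies at a vertex of the feasible set. List the vertices and price them.
avocado only: max(1371/436, 19/6) = 3.167 servings → $3.80.
sweet potato only: max(1371/474, 19/3) = 6.333 servings → $4.43.
kale only: max(1371/439, 19/3) = 6.333 servings → $7.92.
avocado + sweet potato with both targets exact would need a negative amount; discard.
avocado + kale: the both-tight solution has a negative serving — not a feasible corner.
sweet potato + kale with both targets exact would need a negative amount; discard.
Cheapest feasible corner: $3.80.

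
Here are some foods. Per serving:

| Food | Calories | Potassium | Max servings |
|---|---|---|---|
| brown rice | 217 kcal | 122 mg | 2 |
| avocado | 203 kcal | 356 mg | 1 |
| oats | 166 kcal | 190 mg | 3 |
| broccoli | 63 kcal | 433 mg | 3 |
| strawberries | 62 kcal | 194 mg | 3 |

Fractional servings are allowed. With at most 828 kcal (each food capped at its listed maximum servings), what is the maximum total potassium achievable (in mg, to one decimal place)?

2523.1 mg

Potassium per kcal: broccoli 6.873, strawberries 3.129, avocado 1.754, oats 1.145, brown rice 0.5622.
Take 3 servings of broccoli: uses 189 kcal, +1299.0 mg potassium (running total 1299.0 mg).
Take 3 servings of strawberries: uses 186 kcal, +582.0 mg potassium (running total 1881.0 mg).
Take 1 serving of avocado: uses 203 kcal, +356.0 mg potassium (running total 2237.0 mg).
Take 1.506 servings of oats: uses 250 kcal, +286.1 mg potassium (running total 2523.1 mg).
Greedy by best ratio exhausts the calories allowance optimally: 2523.1 mg.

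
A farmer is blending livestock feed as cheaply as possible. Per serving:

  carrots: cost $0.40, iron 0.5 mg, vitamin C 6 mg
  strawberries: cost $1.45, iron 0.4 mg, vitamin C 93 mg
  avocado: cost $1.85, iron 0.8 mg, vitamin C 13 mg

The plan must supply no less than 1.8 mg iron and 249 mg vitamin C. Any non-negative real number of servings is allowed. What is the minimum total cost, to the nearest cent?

Two binding constraints pin down two serving amounts, so the optimal mix uses at most two foods. The candidates are each food alone (scaled to the tighter of iron/vitamin C) and each pair with both constraints tight.
carrots only: max(1.8/0.5, 249/6) = 41.5 servings → $16.60.
strawberries only: max(1.8/0.4, 249/93) = 4.5 servings → $6.53.
avocado only: max(1.8/0.8, 249/13) = 19.15 servings → $35.43.
carrots + strawberries with both tight: 1.537 servings and 2.578 servings → $4.35.
carrots + avocado: intersection lies outside the first quadrant.
strawberries + avocado with both tight: 2.54 servings and 0.9798 servings → $5.50.
The minimum over all feasible corners is $4.35.

$4.35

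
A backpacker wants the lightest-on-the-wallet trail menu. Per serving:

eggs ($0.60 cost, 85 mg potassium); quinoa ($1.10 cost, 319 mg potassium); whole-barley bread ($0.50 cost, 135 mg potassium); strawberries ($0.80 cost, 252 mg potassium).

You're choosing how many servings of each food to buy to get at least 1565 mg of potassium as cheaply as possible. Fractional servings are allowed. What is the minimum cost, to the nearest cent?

Cost per mg of potassium: strawberries $0.0032, quinoa $0.0034, whole-barley bread $0.0037, eggs $0.0071.
With no serving limits, use only strawberries: 1565 mg / 252 mg = 6.21 servings × $0.80 = $4.97.

$4.97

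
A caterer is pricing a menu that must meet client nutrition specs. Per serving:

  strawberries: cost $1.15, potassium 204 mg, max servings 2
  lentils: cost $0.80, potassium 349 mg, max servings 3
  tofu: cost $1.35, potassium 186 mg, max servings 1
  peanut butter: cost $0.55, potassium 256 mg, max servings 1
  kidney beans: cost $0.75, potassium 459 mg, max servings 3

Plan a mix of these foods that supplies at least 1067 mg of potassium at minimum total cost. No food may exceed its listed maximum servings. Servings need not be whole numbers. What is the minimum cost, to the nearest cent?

Cost per mg of potassium: kidney beans $0.0016, peanut butter $0.0021, lentils $0.0023, strawberries $0.0056, tofu $0.0073.
Take 2.325 servings of kidney beans: +1067.0 mg potassium for $1.74 (total $1.74, still need 0.0 mg).
Greedy by cheapest-per-mg is optimal for a single linear constraint, so the minimum cost is $1.74.

$1.74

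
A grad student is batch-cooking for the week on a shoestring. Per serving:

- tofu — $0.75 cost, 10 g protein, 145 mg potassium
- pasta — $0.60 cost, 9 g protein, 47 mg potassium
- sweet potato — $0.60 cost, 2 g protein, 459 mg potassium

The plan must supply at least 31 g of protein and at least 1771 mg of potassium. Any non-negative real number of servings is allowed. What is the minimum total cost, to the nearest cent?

Two binding constraints pin down two serving amounts, so the optimal mix uses at most two foods. The candidates are each food alone (scaled to the tighter of protein/potassium) and each pair with both constraints tight.
tofu only: max(31/10, 1771/145) = 12.21 servings → $9.16.
pasta only: max(31/9, 1771/47) = 37.68 servings → $22.61.
sweet potato only: max(31/2, 1771/459) = 15.5 servings → $9.30.
tofu + pasta: intersection lies outside the first quadrant.
tofu + sweet potato with both tight: 2.485 servings and 3.073 servings → $3.71.
pasta + sweet potato with both tight: 2.647 servings and 3.587 servings → $3.74.
So the least-cost plan costs $3.71.

$3.71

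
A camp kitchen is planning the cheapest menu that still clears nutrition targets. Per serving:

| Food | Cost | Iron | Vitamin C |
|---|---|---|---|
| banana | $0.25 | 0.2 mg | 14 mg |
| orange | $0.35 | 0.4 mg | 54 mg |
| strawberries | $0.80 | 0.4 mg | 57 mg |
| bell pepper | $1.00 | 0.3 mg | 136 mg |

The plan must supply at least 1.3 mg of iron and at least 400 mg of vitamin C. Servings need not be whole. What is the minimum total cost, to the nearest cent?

$2.59

Two binding constraints pin down two serving amounts, so the optimal mix uses at most two foods. The candidates are each food alone (scaled to the tighter of iron/vitamin C) and each pair with both constraints tight.
banana only: max(1.3/0.2, 400/14) = 28.57 servings → $7.14.
orange only: max(1.3/0.4, 400/54) = 7.407 servings → $2.59.
strawberries only: max(1.3/0.4, 400/57) = 7.018 servings → $5.61.
bell pepper only: max(1.3/0.3, 400/136) = 4.333 servings → $4.33.
banana + orange: the both-tight solution has a negative serving — not a feasible corner.
banana + strawberries: intersection lies outside the first quadrant.
banana + bell pepper with both tight: 2.47 servings and 2.687 servings → $3.30.
orange + strawberries: the both-tight solution has a negative serving — not a feasible corner.
orange + bell pepper with both tight: 1.487 servings and 2.351 servings → $2.87.
strawberries + bell pepper with both tight: 1.523 servings and 2.303 servings → $3.52.
The minimum over all feasible corners is $2.59.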